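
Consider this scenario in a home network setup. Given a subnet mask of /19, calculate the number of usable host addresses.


Given: subnet mask /19
Host bits = 32 - 19 = 13
Total addresses = 2^13 = 8192
Usable hosts = 8192 - 2 (network + broadcast) = 8190

8190


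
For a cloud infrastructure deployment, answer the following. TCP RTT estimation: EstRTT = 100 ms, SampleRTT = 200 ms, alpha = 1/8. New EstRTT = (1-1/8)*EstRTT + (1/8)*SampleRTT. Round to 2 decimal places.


Given: EstRTT = 100 ms, SampleRTT = 200 ms, alpha = 1/8
New EstRTT = (1 - alpha) * EstRTT + alpha * SampleRTT
(7/8) * 100 = 87.5
(1/8) * 200 = 25
New EstRTT = 87.5 + 25 = 112.5 ms -> 112.50 ms (2 dp)

112.50


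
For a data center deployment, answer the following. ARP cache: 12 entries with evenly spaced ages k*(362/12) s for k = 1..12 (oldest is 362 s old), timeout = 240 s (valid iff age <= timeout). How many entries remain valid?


Ages are k * 362/12 s for k = 1..12 (spacing = 30.1667 s).
Entry k is valid iff k * 362/12 <= 240 iff k <= 12 * 240 / 362 = 7.9558
n_valid = floor(7.9558) = 7
(n_stale = 12 - 7 = 5)

7


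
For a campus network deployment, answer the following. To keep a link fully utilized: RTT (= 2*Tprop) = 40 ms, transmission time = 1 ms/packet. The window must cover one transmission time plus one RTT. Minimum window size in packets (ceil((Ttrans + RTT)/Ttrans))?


Given: Ttrans = 1 ms, RTT = 40 ms (= 2 * Tprop, Tprop = 20 ms)
Time until first ACK returns = Ttrans + RTT = 1 + 40 = 41 ms
Need W * Ttrans >= Ttrans + RTT  ->  W >= (Ttrans + RTT) / Ttrans
(Ttrans + RTT) / Ttrans = 41 / 1 = 41
W_min = ceil(41) = 41

41


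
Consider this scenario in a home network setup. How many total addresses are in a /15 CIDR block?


Given: CIDR prefix /15
Host bits = 32 - 15 = 17
Total addresses = 2^17 = 131072

131072


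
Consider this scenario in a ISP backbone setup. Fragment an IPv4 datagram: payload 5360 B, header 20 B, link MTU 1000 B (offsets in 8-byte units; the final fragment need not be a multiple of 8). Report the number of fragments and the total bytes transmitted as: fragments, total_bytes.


Max data per non-final fragment = floor((MTU - header)/8)*8 = floor((1000 - 20)/8)*8 = floor(980/8)*8 = 976 B
Final fragment needs no 8-byte alignment: it can carry up to MTU - header = 980 B
Non-final fragments needed = ceil((payload - 980) / 976) = ceil(4380/976) = ceil(4.4877) = 5
Number of fragments = 5 + 1 = 6
Fragment sizes (data): 5 * 976 B + 480 B (last, 480 <= 980 OK)
Total bytes sent = payload + n_frags * header = 5360 + 6*20 = 5360 + 120 = 5480 B

6, 5480


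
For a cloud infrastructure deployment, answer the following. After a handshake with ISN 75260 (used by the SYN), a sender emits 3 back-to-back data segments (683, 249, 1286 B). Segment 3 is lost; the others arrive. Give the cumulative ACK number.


SYN uses sequence number 75260; first data byte = ISN + 1 = 75261.
Segment 1: SEQ = 75261, len = 683 B, covers [75261, 75943]
Segment 2: SEQ = 75944, len = 249 B, covers [75944, 76192]
Segment 3: SEQ = 76193, len = 1286 B, covers [76193, 77478] [LOST]
In-order data received: bytes [75261, 76192] (segments 1..2).
Segment 3 missing -> gap begins at byte 76193.
Cumulative ACK = next expected in-order byte = 75261 + 683 + 249 = 76193

76193


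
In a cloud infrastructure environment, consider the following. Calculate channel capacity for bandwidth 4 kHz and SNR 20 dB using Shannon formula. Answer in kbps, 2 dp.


Given: B = 4 kHz, SNR = 20 dB
SNR linear = 10^(20/10) = 100
1 + SNR = 101
log2(101) = 6.6582114828
C = 4 * 1000 * 6.6582114828 = 26632.8459 bps
C = 26.632846 kbps -> 26.63 kbps (2 dp)

26.63


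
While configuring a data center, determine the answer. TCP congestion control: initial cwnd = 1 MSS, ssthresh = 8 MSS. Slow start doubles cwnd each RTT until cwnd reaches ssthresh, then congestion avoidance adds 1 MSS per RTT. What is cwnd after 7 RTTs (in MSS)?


RTT 0: cwnd = 1 MSS (initial)
RTT 1: cwnd = 2 MSS (slow start, doubled)
RTT 2: cwnd = 4 MSS (slow start, doubled)
RTT 3: cwnd = 8 MSS (slow start, doubled)
RTT 4: cwnd = 9 MSS (congestion avoidance, +1)
RTT 5: cwnd = 10 MSS (congestion avoidance, +1)
RTT 6: cwnd = 11 MSS (congestion avoidance, +1)
RTT 7: cwnd = 12 MSS (congestion avoidance, +1)

12


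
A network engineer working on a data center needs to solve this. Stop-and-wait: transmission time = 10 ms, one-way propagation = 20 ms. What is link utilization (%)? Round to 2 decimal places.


Given: Ttrans = 10 ms, Tprop = 20 ms
RTT = 2 * Tprop = 2 * 20 = 40 ms
U = Ttrans / (Ttrans + RTT)
U = 10 / (10 + 40)
U = 10 / 50 = 0.2
U% = 20.00%

20.00


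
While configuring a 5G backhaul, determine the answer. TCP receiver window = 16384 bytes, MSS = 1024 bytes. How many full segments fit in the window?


Given: RWND = 16384 bytes, MSS = 1024 bytes
Full segments = floor(RWND / MSS)
Full segments = floor(16384 / 1024)
Full segments = floor(16.0) = 16

16


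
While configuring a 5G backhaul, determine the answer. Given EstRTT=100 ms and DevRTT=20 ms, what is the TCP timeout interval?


Given: EstRTT = 100 ms, DevRTT = 20 ms
Timeout = EstRTT + 4 * DevRTT
4 * DevRTT = 4 * 20 = 80
Timeout = 100 + 80 = 180 ms

180


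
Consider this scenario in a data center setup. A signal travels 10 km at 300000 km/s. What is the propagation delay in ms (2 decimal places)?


Given: distance = 10 km, speed = 300000 km/s
Delay = distance / speed = 10 / 300000 seconds
Delay in ms = 10 * 1000 / 300000
Delay = 0.0333 ms
Rounded to 2 dp = 0.03 ms

0.03


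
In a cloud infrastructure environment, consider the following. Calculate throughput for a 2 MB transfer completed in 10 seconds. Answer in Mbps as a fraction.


Given: file = 2 MB, time = 10 s
File in Mb = 2 * 8 = 16 Mb
Throughput = 16 / 10 Mbps
Throughput = 8/5 Mbps

8/5


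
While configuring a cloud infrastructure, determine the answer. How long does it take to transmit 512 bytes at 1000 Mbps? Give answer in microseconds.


Given: packet = 512 bytes, bandwidth = 1000 Mbps
Packet in bits = 512 * 8 = 4096 bits
Bandwidth = 1000 * 10^6 = 1000000000 bps
Time = 4096 / 1000000000 seconds
Time in us = 4096 * 10^6 / 1000000000 = 4.096

4.096


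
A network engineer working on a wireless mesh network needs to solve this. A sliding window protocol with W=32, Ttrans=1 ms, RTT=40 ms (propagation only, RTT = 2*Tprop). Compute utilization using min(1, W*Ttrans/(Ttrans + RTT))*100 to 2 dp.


Given: W = 32, Ttrans = 1 ms, RTT = 40 ms (= 2 * Tprop, Tprop = 20 ms)
Cycle time = Ttrans + RTT = 1 + 40 = 41 ms (first packet sent until its ACK returns)
W * Ttrans = 32 * 1 = 32 ms of sending per cycle
W * Ttrans / (Ttrans + RTT) = 32 / 41 = 0.780488
U = min(1, 0.780488) = 0.780488
U% = 78.05%

78.05


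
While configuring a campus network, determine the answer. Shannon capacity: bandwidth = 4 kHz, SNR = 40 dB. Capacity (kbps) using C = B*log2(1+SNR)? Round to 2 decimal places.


Given: B = 4 kHz, SNR = 40 dB
SNR linear = 10^(40/10) = 10000
1 + SNR = 10001
log2(10001) = 13.2878566418
C = 4 * 1000 * 13.2878566418 = 53151.4266 bps
C = 53.151427 kbps -> 53.15 kbps (2 dp)

53.15


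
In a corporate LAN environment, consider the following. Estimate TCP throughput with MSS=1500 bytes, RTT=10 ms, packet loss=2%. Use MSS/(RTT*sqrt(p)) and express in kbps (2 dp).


Given: MSS = 1500 bytes, RTT = 10 ms, loss = 2%
RTT in seconds = 10 / 1000 = 0.01
Loss rate = 2% = 0.02
sqrt(loss) = sqrt(0.02) = 0.141421356237
Throughput (bytes/s) = 1500 / (0.01 * 0.141421356237) = 1060660.1718
Throughput (kbps) = 1060660.1718 * 8 / 1000 = 8485.281374 -> 8485.28 kbps (2 dp)

8485.28


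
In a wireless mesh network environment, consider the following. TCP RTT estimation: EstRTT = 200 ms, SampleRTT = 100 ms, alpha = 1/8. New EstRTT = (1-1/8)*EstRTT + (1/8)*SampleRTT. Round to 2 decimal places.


Given: EstRTT = 200 ms, SampleRTT = 100 ms, alpha = 1/8
New EstRTT = (1 - alpha) * EstRTT + alpha * SampleRTT
(7/8) * 200 = 175
(1/8) * 100 = 12.5
New EstRTT = 175 + 12.5 = 187.5 ms -> 187.50 ms (2 dp)

187.50


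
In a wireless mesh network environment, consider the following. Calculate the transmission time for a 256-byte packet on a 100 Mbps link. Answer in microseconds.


Given: packet = 256 bytes, bandwidth = 100 Mbps
Packet in bits = 256 * 8 = 2048 bits
Bandwidth = 100 * 10^6 = 100000000 bps
Time = 2048 / 100000000 seconds
Time in us = 2048 * 10^6 / 100000000 = 20.48

20.48


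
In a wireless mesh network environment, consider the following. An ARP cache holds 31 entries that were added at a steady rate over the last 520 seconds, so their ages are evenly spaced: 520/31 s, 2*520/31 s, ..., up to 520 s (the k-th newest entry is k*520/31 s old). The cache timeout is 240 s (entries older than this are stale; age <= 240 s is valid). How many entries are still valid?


Ages are k * 520/31 s for k = 1..31 (spacing = 16.7742 s).
Entry k is valid iff k * 520/31 <= 240 iff k <= 31 * 240 / 520 = 14.3077
n_valid = floor(14.3077) = 14
(n_stale = 31 - 14 = 17)

14


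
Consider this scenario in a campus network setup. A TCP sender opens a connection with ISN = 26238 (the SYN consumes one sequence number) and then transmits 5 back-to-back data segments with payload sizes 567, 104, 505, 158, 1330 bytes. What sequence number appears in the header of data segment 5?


The SYN occupies sequence number ISN = 26238, so the first data byte is ISN + 1 = 26239.
SEQ of data segment i = (ISN + 1) + sum of payload sizes of segments 1..i-1.
Segment 1: SEQ = 26239, payload = 567 bytes
Segment 2: SEQ = 26806, payload = 104 bytes
Segment 3: SEQ = 26910, payload = 505 bytes
Segment 4: SEQ = 27415, payload = 158 bytes
Segment 5: SEQ = 27573, payload = 1330 bytes
SEQ of segment 5 = 26239 + 567 + 104 + 505 + 158 = 27573

27573


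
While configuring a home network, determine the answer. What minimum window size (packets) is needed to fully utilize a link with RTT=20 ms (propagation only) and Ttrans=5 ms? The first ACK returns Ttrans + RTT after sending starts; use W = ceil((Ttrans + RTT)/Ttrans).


Given: Ttrans = 5 ms, RTT = 20 ms (= 2 * Tprop, Tprop = 10 ms)
Time until first ACK returns = Ttrans + RTT = 5 + 20 = 25 ms
Need W * Ttrans >= Ttrans + RTT  ->  W >= (Ttrans + RTT) / Ttrans
(Ttrans + RTT) / Ttrans = 25 / 5 = 5
W_min = ceil(5) = 5

5


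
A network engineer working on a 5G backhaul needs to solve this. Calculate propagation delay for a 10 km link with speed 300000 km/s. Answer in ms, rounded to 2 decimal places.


Given: distance = 10 km, speed = 300000 km/s
Delay = distance / speed = 10 / 300000 seconds
Delay in ms = 10 * 1000 / 300000
Delay = 0.0333 ms
Rounded to 2 dp = 0.03 ms

0.03


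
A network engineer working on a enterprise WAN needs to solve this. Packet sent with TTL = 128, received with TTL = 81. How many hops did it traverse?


Given: initial TTL = 128, received TTL = 81
Hops = initial TTL - received TTL
Hops = 128 - 81 = 47

47


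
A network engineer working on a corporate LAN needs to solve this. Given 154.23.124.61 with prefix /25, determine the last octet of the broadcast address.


Given: IP = 154.23.124.61, prefix = /25
Host bits = 32 - 25 = 7
Network last octet = 61 AND mask = 0
Host part size = 2^7 - 1 = 127
Broadcast last octet = 0 OR 127 = 127

127


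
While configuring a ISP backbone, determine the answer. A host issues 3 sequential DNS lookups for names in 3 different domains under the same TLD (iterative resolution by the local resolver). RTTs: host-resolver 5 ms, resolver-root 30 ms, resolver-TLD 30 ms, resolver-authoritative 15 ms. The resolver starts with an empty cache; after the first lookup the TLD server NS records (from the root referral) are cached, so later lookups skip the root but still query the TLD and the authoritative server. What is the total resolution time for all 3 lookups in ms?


Lookup 1 (cold cache): local + root + TLD + auth = 5 + 30 + 30 + 15 = 80 ms
Lookups 2..3 (TLD NS cached -> skip root; new domain -> still ask TLD and auth): local + TLD + auth = 5 + 30 + 15 = 50 ms each
Remaining 2 lookups: 2 * 50 = 100 ms
Total = 80 + 100 = 180 ms

180


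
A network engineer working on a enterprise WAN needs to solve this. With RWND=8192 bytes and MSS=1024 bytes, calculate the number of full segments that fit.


Given: RWND = 8192 bytes, MSS = 1024 bytes
Full segments = floor(RWND / MSS)
Full segments = floor(8192 / 1024)
Full segments = floor(8.0) = 8

8


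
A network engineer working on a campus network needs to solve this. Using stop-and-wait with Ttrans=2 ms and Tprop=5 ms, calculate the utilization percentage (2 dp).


Given: Ttrans = 2 ms, Tprop = 5 ms
RTT = 2 * Tprop = 2 * 5 = 10 ms
U = Ttrans / (Ttrans + RTT)
U = 2 / (2 + 10)
U = 2 / 12 = 0.166667
U% = 16.67%

16.67


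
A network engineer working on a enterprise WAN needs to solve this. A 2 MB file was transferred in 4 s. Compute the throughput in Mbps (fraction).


Given: file = 2 MB, time = 4 s
File in Mb = 2 * 8 = 16 Mb
Throughput = 16 / 4 Mbps
Throughput = 4 Mbps

4


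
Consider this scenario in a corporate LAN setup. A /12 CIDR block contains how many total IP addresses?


Given: CIDR prefix /12
Host bits = 32 - 12 = 20
Total addresses = 2^20 = 1048576

1048576


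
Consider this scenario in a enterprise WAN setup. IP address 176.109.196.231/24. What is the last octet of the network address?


Given: IP = 176.109.196.231, prefix = /24
Subnet mask = 255.255.255.0
Last octet of IP: 231
Last octet of mask: 0
Network last octet = 231 AND 0 = 0

0


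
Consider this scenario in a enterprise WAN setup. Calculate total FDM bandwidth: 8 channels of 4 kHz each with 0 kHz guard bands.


Given: 8 channels, 4 kHz each, guard = 0 kHz
Channel bandwidth = 8 * 4 = 32 kHz
Guard bands = 7 gaps * 0 kHz = 0 kHz
Total = 32 + 0 = 32 kHz

32


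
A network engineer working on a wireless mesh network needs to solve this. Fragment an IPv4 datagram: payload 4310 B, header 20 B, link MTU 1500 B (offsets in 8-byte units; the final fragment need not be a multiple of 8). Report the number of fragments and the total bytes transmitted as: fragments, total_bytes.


Max data per non-final fragment = floor((MTU - header)/8)*8 = floor((1500 - 20)/8)*8 = floor(1480/8)*8 = 1480 B
Final fragment needs no 8-byte alignment: it can carry up to MTU - header = 1480 B
Non-final fragments needed = ceil((payload - 1480) / 1480) = ceil(2830/1480) = ceil(1.9122) = 2
Number of fragments = 2 + 1 = 3
Fragment sizes (data): 2 * 1480 B + 1350 B (last, 1350 <= 1480 OK)
Total bytes sent = payload + n_frags * header = 4310 + 3*20 = 4310 + 60 = 4370 B

3, 4370


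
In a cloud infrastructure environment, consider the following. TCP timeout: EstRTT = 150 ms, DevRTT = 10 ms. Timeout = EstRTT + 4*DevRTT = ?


Given: EstRTT = 150 ms, DevRTT = 10 ms
Timeout = EstRTT + 4 * DevRTT
4 * DevRTT = 4 * 10 = 40
Timeout = 150 + 40 = 190 ms

190


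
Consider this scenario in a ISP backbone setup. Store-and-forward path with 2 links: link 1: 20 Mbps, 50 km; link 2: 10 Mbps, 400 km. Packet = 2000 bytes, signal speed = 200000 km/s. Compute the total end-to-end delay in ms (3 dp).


Packet = 2000 bytes = 16000 bits. Store-and-forward: sum (t_trans + t_prop) per link.
Link 1: t_trans = 16000/(20*10^6) s = 0.8000 ms; t_prop = 50/200000 s = 0.2500 ms; subtotal = 1.0500 ms
Link 2: t_trans = 16000/(10*10^6) s = 1.6000 ms; t_prop = 400/200000 s = 2.0000 ms; subtotal = 3.6000 ms
End-to-end = 1.0500 + 3.6000 = 4.6500 ms -> 4.650 ms (3 dp)

4.650


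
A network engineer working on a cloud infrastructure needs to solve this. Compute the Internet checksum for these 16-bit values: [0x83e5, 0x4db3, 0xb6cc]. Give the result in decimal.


Given words: [0x83e5, 0x4db3, 0xb6cc]
Step 1: Sum all words
Raw sum = 33765 + 19891 + 46796 = 100452
Step 2: Fold carry: (34916 + 1) = 34917
One's complement = ~34917 & 0xFFFF = 30618

30618


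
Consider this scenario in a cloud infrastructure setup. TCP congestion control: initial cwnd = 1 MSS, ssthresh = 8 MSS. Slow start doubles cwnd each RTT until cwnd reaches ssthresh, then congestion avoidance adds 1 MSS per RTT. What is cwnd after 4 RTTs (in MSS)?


RTT 0: cwnd = 1 MSS (initial)
RTT 1: cwnd = 2 MSS (slow start, doubled)
RTT 2: cwnd = 4 MSS (slow start, doubled)
RTT 3: cwnd = 8 MSS (slow start, doubled)
RTT 4: cwnd = 9 MSS (congestion avoidance, +1)

9


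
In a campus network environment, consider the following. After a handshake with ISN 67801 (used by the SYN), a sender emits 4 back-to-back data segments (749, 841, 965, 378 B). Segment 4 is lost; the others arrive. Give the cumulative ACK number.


SYN uses sequence number 67801; first data byte = ISN + 1 = 67802.
Segment 1: SEQ = 67802, len = 749 B, covers [67802, 68550]
Segment 2: SEQ = 68551, len = 841 B, covers [68551, 69391]
Segment 3: SEQ = 69392, len = 965 B, covers [69392, 70356]
Segment 4: SEQ = 70357, len = 378 B, covers [70357, 70734] [LOST]
In-order data received: bytes [67802, 70356] (segments 1..3).
Segment 4 missing -> gap begins at byte 70357.
Cumulative ACK = next expected in-order byte = 67802 + 749 + 841 + 965 = 70357

70357


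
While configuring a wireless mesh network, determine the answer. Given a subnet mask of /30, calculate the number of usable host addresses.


Given: subnet mask /30
Host bits = 32 - 30 = 2
Total addresses = 2^2 = 4
Usable hosts = 4 - 2 (network + broadcast) = 2

2


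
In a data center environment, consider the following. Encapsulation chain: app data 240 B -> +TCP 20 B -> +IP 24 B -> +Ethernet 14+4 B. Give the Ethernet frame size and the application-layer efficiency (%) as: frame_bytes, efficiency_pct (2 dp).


TCP segment = 240 + 20 = 260 B
IP packet = 260 + 24 = 284 B
Ethernet frame = 284 + 14 + 4 = 302 B
Efficiency = app / frame = 240 / 302 = 0.794702 = 79.4702% -> 79.47% (2 dp)

302, 79.47


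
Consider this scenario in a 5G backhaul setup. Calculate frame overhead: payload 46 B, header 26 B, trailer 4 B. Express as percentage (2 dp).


Given: payload = 46 B, header = 26 B, trailer = 4 B
Overhead bytes = header + trailer = 26 + 4 = 30
Total frame = payload + overhead = 46 + 30 = 76
Overhead % = 30 / 76 * 100 = 39.4737% -> 39.47% (2 dp)

39.47


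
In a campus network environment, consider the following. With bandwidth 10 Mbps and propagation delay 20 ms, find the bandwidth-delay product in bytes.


Given: bandwidth = 10 Mbps, delay = 20 ms
BDP in bits = 10 * 10^6 * 20 / 1000
BDP in bits = 200000
BDP in bytes = 200000 / 8 = 25000

25000


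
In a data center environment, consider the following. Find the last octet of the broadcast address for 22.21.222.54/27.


Given: IP = 22.21.222.54, prefix = /27
Host bits = 32 - 27 = 5
Network last octet = 54 AND mask = 32
Host part size = 2^5 - 1 = 31
Broadcast last octet = 32 OR 31 = 63

63


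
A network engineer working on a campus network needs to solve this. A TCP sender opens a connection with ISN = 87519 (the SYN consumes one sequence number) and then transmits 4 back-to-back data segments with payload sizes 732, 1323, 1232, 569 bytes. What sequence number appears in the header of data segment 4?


The SYN occupies sequence number ISN = 87519, so the first data byte is ISN + 1 = 87520.
SEQ of data segment i = (ISN + 1) + sum of payload sizes of segments 1..i-1.
Segment 1: SEQ = 87520, payload = 732 bytes
Segment 2: SEQ = 88252, payload = 1323 bytes
Segment 3: SEQ = 89575, payload = 1232 bytes
Segment 4: SEQ = 90807, payload = 569 bytes
SEQ of segment 4 = 87520 + 732 + 1323 + 1232 = 90807

90807


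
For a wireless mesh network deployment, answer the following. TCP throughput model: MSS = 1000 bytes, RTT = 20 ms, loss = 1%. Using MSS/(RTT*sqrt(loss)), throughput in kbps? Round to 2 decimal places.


Given: MSS = 1000 bytes, RTT = 20 ms, loss = 1%
RTT in seconds = 20 / 1000 = 0.02
Loss rate = 1% = 0.01
sqrt(loss) = sqrt(0.01) = 0.1
Throughput (bytes/s) = 1000 / (0.02 * 0.1) = 500000.0000
Throughput (kbps) = 500000.0000 * 8 / 1000 = 4000.000000 -> 4000.00 kbps (2 dp)

4000.00


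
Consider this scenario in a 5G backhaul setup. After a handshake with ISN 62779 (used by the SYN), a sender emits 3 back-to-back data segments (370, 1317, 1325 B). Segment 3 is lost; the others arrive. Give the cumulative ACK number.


SYN uses sequence number 62779; first data byte = ISN + 1 = 62780.
Segment 1: SEQ = 62780, len = 370 B, covers [62780, 63149]
Segment 2: SEQ = 63150, len = 1317 B, covers [63150, 64466]
Segment 3: SEQ = 64467, len = 1325 B, covers [64467, 65791] [LOST]
In-order data received: bytes [62780, 64466] (segments 1..2).
Segment 3 missing -> gap begins at byte 64467.
Cumulative ACK = next expected in-order byte = 62780 + 370 + 1317 = 64467

64467


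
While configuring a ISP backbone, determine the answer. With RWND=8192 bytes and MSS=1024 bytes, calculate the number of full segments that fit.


Given: RWND = 8192 bytes, MSS = 1024 bytes
Full segments = floor(RWND / MSS)
Full segments = floor(8192 / 1024)
Full segments = floor(8.0) = 8

8


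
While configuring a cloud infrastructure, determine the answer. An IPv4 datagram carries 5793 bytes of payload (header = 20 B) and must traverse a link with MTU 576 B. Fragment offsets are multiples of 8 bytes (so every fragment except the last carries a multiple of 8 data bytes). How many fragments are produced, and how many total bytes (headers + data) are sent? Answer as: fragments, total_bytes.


Max data per non-final fragment = floor((MTU - header)/8)*8 = floor((576 - 20)/8)*8 = floor(556/8)*8 = 552 B
Final fragment needs no 8-byte alignment: it can carry up to MTU - header = 556 B
Non-final fragments needed = ceil((payload - 556) / 552) = ceil(5237/552) = ceil(9.4873) = 10
Number of fragments = 10 + 1 = 11
Fragment sizes (data): 10 * 552 B + 273 B (last, 273 <= 556 OK)
Total bytes sent = payload + n_frags * header = 5793 + 11*20 = 5793 + 220 = 6013 B

11, 6013


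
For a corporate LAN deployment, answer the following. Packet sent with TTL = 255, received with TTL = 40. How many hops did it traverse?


Given: initial TTL = 255, received TTL = 40
Hops = initial TTL - received TTL
Hops = 255 - 40 = 215

215


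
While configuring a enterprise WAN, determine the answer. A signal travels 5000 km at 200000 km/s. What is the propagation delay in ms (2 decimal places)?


Given: distance = 5000 km, speed = 200000 km/s
Delay = distance / speed = 5000 / 200000 seconds
Delay in ms = 5000 * 1000 / 200000
Delay = 25.0000 ms
Rounded to 2 dp = 25.00 ms

25.00


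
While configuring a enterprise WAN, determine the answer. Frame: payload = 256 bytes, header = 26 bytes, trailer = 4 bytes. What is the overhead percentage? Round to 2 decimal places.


Given: payload = 256 B, header = 26 B, trailer = 4 B
Overhead bytes = header + trailer = 26 + 4 = 30
Total frame = payload + overhead = 256 + 30 = 286
Overhead % = 30 / 286 * 100 = 10.4895% -> 10.49% (2 dp)

10.49


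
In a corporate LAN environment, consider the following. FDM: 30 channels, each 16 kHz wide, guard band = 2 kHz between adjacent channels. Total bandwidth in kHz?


Given: 30 channels, 16 kHz each, guard = 2 kHz
Channel bandwidth = 30 * 16 = 480 kHz
Guard bands = 29 gaps * 2 kHz = 58 kHz
Total = 480 + 58 = 538 kHz

538


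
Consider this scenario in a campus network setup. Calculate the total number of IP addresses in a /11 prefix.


Given: CIDR prefix /11
Host bits = 32 - 11 = 21
Total addresses = 2^21 = 2097152

2097152


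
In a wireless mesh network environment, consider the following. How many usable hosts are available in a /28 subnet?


Given: subnet mask /28
Host bits = 32 - 28 = 4
Total addresses = 2^4 = 16
Usable hosts = 16 - 2 (network + broadcast) = 14

14


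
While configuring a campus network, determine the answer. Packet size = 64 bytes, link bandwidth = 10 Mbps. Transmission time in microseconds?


Given: packet = 64 bytes, bandwidth = 10 Mbps
Packet in bits = 64 * 8 = 512 bits
Bandwidth = 10 * 10^6 = 10000000 bps
Time = 512 / 10000000 seconds
Time in us = 512 * 10^6 / 10000000 = 51.2

51.2


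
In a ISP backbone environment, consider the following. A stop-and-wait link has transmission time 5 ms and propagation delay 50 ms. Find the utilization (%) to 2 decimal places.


Given: Ttrans = 5 ms, Tprop = 50 ms
RTT = 2 * Tprop = 2 * 50 = 100 ms
U = Ttrans / (Ttrans + RTT)
U = 5 / (5 + 100)
U = 5 / 105 = 0.047619
U% = 4.76%

4.76


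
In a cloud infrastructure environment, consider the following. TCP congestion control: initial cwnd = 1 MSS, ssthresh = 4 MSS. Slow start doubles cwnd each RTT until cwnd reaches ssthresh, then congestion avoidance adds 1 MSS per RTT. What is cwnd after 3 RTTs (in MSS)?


RTT 0: cwnd = 1 MSS (initial)
RTT 1: cwnd = 2 MSS (slow start, doubled)
RTT 2: cwnd = 4 MSS (slow start, doubled)
RTT 3: cwnd = 5 MSS (congestion avoidance, +1)

5


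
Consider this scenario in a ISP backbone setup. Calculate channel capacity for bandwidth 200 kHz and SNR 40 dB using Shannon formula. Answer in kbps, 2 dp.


Given: B = 200 kHz, SNR = 40 dB
SNR linear = 10^(40/10) = 10000
1 + SNR = 10001
log2(10001) = 13.2878566418
C = 200 * 1000 * 13.2878566418 = 2657571.3284 bps
C = 2657.571328 kbps -> 2657.57 kbps (2 dp)

2657.57


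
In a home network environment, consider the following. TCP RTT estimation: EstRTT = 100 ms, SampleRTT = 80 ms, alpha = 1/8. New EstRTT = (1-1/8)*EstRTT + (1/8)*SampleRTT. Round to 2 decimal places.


Given: EstRTT = 100 ms, SampleRTT = 80 ms, alpha = 1/8
New EstRTT = (1 - alpha) * EstRTT + alpha * SampleRTT
(7/8) * 100 = 87.5
(1/8) * 80 = 10
New EstRTT = 87.5 + 10 = 97.5 ms -> 97.50 ms (2 dp)

97.50


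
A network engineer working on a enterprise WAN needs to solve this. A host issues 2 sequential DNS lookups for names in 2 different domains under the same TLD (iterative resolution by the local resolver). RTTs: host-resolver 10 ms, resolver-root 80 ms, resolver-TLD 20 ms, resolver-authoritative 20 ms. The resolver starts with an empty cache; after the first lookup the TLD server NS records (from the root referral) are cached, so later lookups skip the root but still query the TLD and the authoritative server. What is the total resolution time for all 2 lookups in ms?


Lookup 1 (cold cache): local + root + TLD + auth = 10 + 80 + 20 + 20 = 130 ms
Lookups 2..2 (TLD NS cached -> skip root; new domain -> still ask TLD and auth): local + TLD + auth = 10 + 20 + 20 = 50 ms each
Remaining 1 lookups: 1 * 50 = 50 ms
Total = 130 + 50 = 180 ms

180


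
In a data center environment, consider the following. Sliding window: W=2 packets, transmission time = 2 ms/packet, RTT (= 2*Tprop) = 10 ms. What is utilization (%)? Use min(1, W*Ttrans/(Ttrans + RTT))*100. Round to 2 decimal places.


Given: W = 2, Ttrans = 2 ms, RTT = 10 ms (= 2 * Tprop, Tprop = 5 ms)
Cycle time = Ttrans + RTT = 2 + 10 = 12 ms (first packet sent until its ACK returns)
W * Ttrans = 2 * 2 = 4 ms of sending per cycle
W * Ttrans / (Ttrans + RTT) = 4 / 12 = 0.333333
U = min(1, 0.333333) = 0.333333
U% = 33.33%

33.33


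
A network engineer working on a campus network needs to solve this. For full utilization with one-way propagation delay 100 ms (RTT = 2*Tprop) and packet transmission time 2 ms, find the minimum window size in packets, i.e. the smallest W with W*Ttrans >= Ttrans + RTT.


Given: Ttrans = 2 ms, RTT = 200 ms (= 2 * Tprop, Tprop = 100 ms)
Time until first ACK returns = Ttrans + RTT = 2 + 200 = 202 ms
Need W * Ttrans >= Ttrans + RTT  ->  W >= (Ttrans + RTT) / Ttrans
(Ttrans + RTT) / Ttrans = 202 / 2 = 101
W_min = ceil(101) = 101

101


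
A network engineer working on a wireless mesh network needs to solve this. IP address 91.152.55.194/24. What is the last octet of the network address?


Given: IP = 91.152.55.194, prefix = /24
Subnet mask = 255.255.255.0
Last octet of IP: 194
Last octet of mask: 0
Network last octet = 194 AND 0 = 0

0


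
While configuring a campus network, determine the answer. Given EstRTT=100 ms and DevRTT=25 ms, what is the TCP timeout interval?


Given: EstRTT = 100 ms, DevRTT = 25 ms
Timeout = EstRTT + 4 * DevRTT
4 * DevRTT = 4 * 25 = 100
Timeout = 100 + 100 = 200 ms

200


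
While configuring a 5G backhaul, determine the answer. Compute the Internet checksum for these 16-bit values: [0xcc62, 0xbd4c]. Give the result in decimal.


Given words: [0xcc62, 0xbd4c]
Step 1: Sum all words
Raw sum = 52322 + 48460 = 100782
Step 2: Fold carry: (35246 + 1) = 35247
One's complement = ~35247 & 0xFFFF = 30288

30288


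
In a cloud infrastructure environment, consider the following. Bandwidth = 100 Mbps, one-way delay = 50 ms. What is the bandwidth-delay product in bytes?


Given: bandwidth = 100 Mbps, delay = 50 ms
BDP in bits = 100 * 10^6 * 50 / 1000
BDP in bits = 5000000
BDP in bytes = 5000000 / 8 = 625000

625000


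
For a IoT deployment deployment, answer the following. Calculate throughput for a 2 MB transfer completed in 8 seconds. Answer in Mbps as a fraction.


Given: file = 2 MB, time = 8 s
File in Mb = 2 * 8 = 16 Mb
Throughput = 16 / 8 Mbps
Throughput = 2 Mbps

2


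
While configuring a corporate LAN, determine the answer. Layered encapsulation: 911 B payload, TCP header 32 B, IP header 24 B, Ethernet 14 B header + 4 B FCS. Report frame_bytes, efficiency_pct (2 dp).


TCP segment = 911 + 32 = 943 B
IP packet = 943 + 24 = 967 B
Ethernet frame = 967 + 14 + 4 = 985 B
Efficiency = app / frame = 911 / 985 = 0.924873 = 92.4873% -> 92.49% (2 dp)

985, 92.49


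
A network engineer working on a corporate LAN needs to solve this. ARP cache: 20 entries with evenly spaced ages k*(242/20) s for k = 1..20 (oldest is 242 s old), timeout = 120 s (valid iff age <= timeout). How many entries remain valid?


Ages are k * 242/20 s for k = 1..20 (spacing = 12.1000 s).
Entry k is valid iff k * 242/20 <= 120 iff k <= 20 * 120 / 242 = 9.9174
n_valid = floor(9.9174) = 9
(n_stale = 20 - 9 = 11)

9


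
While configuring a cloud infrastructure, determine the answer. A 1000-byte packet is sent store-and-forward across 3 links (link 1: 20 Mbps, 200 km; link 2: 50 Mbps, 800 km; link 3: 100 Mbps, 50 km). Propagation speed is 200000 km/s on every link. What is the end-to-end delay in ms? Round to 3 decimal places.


Packet = 1000 bytes = 8000 bits. Store-and-forward: sum (t_trans + t_prop) per link.
Link 1: t_trans = 8000/(20*10^6) s = 0.4000 ms; t_prop = 200/200000 s = 1.0000 ms; subtotal = 1.4000 ms
Link 2: t_trans = 8000/(50*10^6) s = 0.1600 ms; t_prop = 800/200000 s = 4.0000 ms; subtotal = 4.1600 ms
Link 3: t_trans = 8000/(100*10^6) s = 0.0800 ms; t_prop = 50/200000 s = 0.2500 ms; subtotal = 0.3300 ms
End-to-end = 1.4000 + 4.1600 + 0.3300 = 5.8900 ms -> 5.890 ms (3 dp)

5.890


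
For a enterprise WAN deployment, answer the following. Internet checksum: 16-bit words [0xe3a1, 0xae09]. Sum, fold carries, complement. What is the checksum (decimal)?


Given words: [0xe3a1, 0xae09]
Step 1: Sum all words
Raw sum = 58273 + 44553 = 102826
Step 2: Fold carry: (37290 + 1) = 37291
One's complement = ~37291 & 0xFFFF = 28244

28244


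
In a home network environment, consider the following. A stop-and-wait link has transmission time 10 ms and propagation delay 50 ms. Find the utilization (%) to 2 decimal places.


Given: Ttrans = 10 ms, Tprop = 50 ms
RTT = 2 * Tprop = 2 * 50 = 100 ms
U = Ttrans / (Ttrans + RTT)
U = 10 / (10 + 100)
U = 10 / 110 = 0.090909
U% = 9.09%

9.09


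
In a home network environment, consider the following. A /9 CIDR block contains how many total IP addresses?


Given: CIDR prefix /9
Host bits = 32 - 9 = 23
Total addresses = 2^23 = 8388608

8388608


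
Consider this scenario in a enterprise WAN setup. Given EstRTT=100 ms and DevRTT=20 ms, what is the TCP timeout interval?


Given: EstRTT = 100 ms, DevRTT = 20 ms
Timeout = EstRTT + 4 * DevRTT
4 * DevRTT = 4 * 20 = 80
Timeout = 100 + 80 = 180 ms

180


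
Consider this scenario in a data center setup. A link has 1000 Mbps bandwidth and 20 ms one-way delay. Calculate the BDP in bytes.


Given: bandwidth = 1000 Mbps, delay = 20 ms
BDP in bits = 1000 * 10^6 * 20 / 1000
BDP in bits = 20000000
BDP in bytes = 20000000 / 8 = 2500000

2500000


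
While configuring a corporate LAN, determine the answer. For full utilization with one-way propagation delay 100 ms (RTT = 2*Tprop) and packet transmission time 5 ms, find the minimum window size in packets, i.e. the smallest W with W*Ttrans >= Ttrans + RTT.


Given: Ttrans = 5 ms, RTT = 200 ms (= 2 * Tprop, Tprop = 100 ms)
Time until first ACK returns = Ttrans + RTT = 5 + 200 = 205 ms
Need W * Ttrans >= Ttrans + RTT  ->  W >= (Ttrans + RTT) / Ttrans
(Ttrans + RTT) / Ttrans = 205 / 5 = 41
W_min = ceil(41) = 41

41


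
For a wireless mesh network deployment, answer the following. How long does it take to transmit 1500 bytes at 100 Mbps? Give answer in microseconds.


Given: packet = 1500 bytes, bandwidth = 100 Mbps
Packet in bits = 1500 * 8 = 12000 bits
Bandwidth = 100 * 10^6 = 100000000 bps
Time = 12000 / 100000000 seconds
Time in us = 12000 * 10^6 / 100000000 = 120

120


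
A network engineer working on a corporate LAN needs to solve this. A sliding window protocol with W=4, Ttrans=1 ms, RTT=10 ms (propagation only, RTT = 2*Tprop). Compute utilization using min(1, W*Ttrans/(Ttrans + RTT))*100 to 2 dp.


Given: W = 4, Ttrans = 1 ms, RTT = 10 ms (= 2 * Tprop, Tprop = 5 ms)
Cycle time = Ttrans + RTT = 1 + 10 = 11 ms (first packet sent until its ACK returns)
W * Ttrans = 4 * 1 = 4 ms of sending per cycle
W * Ttrans / (Ttrans + RTT) = 4 / 11 = 0.363636
U = min(1, 0.363636) = 0.363636
U% = 36.36%

36.36


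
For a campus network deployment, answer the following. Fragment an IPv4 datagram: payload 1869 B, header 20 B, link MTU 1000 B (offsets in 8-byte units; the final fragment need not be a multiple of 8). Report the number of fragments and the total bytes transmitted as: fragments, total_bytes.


Max data per non-final fragment = floor((MTU - header)/8)*8 = floor((1000 - 20)/8)*8 = floor(980/8)*8 = 976 B
Final fragment needs no 8-byte alignment: it can carry up to MTU - header = 980 B
Non-final fragments needed = ceil((payload - 980) / 976) = ceil(889/976) = ceil(0.9109) = 1
Number of fragments = 1 + 1 = 2
Fragment sizes (data): 1 * 976 B + 893 B (last, 893 <= 980 OK)
Total bytes sent = payload + n_frags * header = 1869 + 2*20 = 1869 + 40 = 1909 B

2, 1909


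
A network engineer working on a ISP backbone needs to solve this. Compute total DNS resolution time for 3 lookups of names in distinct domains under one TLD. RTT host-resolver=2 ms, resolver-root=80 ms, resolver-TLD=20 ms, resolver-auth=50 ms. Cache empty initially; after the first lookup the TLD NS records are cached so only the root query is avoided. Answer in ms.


Lookup 1 (cold cache): local + root + TLD + auth = 2 + 80 + 20 + 50 = 152 ms
Lookups 2..3 (TLD NS cached -> skip root; new domain -> still ask TLD and auth): local + TLD + auth = 2 + 20 + 50 = 72 ms each
Remaining 2 lookups: 2 * 72 = 144 ms
Total = 152 + 144 = 296 ms

296


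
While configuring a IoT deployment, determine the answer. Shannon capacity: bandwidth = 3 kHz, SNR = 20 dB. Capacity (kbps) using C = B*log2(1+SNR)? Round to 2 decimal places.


Given: B = 3 kHz, SNR = 20 dB
SNR linear = 10^(20/10) = 100
1 + SNR = 101
log2(101) = 6.6582114828
C = 3 * 1000 * 6.6582114828 = 19974.6344 bps
C = 19.974634 kbps -> 19.97 kbps (2 dp)

19.97


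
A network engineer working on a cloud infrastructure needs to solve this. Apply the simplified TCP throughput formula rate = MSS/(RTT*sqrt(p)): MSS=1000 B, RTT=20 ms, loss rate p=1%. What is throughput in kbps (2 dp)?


Given: MSS = 1000 bytes, RTT = 20 ms, loss = 1%
RTT in seconds = 20 / 1000 = 0.02
Loss rate = 1% = 0.01
sqrt(loss) = sqrt(0.01) = 0.1
Throughput (bytes/s) = 1000 / (0.02 * 0.1) = 500000.0000
Throughput (kbps) = 500000.0000 * 8 / 1000 = 4000.000000 -> 4000.00 kbps (2 dp)

4000.00


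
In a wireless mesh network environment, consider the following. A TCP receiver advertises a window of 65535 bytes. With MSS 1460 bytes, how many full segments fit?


Given: RWND = 65535 bytes, MSS = 1460 bytes
Full segments = floor(RWND / MSS)
Full segments = floor(65535 / 1460)
Full segments = floor(44.887) = 44

44


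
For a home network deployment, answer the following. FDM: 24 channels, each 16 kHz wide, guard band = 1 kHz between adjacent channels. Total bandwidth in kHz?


Given: 24 channels, 16 kHz each, guard = 1 kHz
Channel bandwidth = 24 * 16 = 384 kHz
Guard bands = 23 gaps * 1 kHz = 23 kHz
Total = 384 + 23 = 407 kHz

407


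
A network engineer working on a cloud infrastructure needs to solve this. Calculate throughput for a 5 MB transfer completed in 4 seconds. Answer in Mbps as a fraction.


Given: file = 5 MB, time = 4 s
File in Mb = 5 * 8 = 40 Mb
Throughput = 40 / 4 Mbps
Throughput = 10 Mbps

10


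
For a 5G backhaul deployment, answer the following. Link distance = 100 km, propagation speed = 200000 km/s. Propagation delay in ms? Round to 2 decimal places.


Given: distance = 100 km, speed = 200000 km/s
Delay = distance / speed = 100 / 200000 seconds
Delay in ms = 100 * 1000 / 200000
Delay = 0.5000 ms
Rounded to 2 dp = 0.50 ms

0.50


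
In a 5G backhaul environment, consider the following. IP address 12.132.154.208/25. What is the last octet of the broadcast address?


Given: IP = 12.132.154.208, prefix = /25
Host bits = 32 - 25 = 7
Network last octet = 208 AND mask = 128
Host part size = 2^7 - 1 = 127
Broadcast last octet = 128 OR 127 = 255

255


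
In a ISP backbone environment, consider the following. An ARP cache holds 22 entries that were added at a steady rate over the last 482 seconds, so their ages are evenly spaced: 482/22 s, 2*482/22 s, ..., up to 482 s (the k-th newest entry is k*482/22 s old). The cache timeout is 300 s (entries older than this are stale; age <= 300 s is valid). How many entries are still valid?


Ages are k * 482/22 s for k = 1..22 (spacing = 21.9091 s).
Entry k is valid iff k * 482/22 <= 300 iff k <= 22 * 300 / 482 = 13.6929
n_valid = floor(13.6929) = 13
(n_stale = 22 - 13 = 9)

13


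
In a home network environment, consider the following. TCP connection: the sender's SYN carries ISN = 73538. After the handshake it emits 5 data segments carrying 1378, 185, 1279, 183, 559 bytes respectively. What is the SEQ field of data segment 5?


The SYN occupies sequence number ISN = 73538, so the first data byte is ISN + 1 = 73539.
SEQ of data segment i = (ISN + 1) + sum of payload sizes of segments 1..i-1.
Segment 1: SEQ = 73539, payload = 1378 bytes
Segment 2: SEQ = 74917, payload = 185 bytes
Segment 3: SEQ = 75102, payload = 1279 bytes
Segment 4: SEQ = 76381, payload = 183 bytes
Segment 5: SEQ = 76564, payload = 559 bytes
SEQ of segment 5 = 73539 + 1378 + 185 + 1279 + 183 = 76564

76564


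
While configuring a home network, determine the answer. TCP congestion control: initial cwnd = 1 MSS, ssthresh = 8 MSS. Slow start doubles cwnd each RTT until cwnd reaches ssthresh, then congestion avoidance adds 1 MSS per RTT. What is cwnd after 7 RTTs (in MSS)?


RTT 0: cwnd = 1 MSS (initial)
RTT 1: cwnd = 2 MSS (slow start, doubled)
RTT 2: cwnd = 4 MSS (slow start, doubled)
RTT 3: cwnd = 8 MSS (slow start, doubled)
RTT 4: cwnd = 9 MSS (congestion avoidance, +1)
RTT 5: cwnd = 10 MSS (congestion avoidance, +1)
RTT 6: cwnd = 11 MSS (congestion avoidance, +1)
RTT 7: cwnd = 12 MSS (congestion avoidance, +1)

12


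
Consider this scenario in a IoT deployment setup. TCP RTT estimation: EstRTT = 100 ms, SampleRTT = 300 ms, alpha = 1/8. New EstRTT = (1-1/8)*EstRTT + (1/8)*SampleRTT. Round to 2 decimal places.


Given: EstRTT = 100 ms, SampleRTT = 300 ms, alpha = 1/8
New EstRTT = (1 - alpha) * EstRTT + alpha * SampleRTT
(7/8) * 100 = 87.5
(1/8) * 300 = 37.5
New EstRTT = 87.5 + 37.5 = 125 ms -> 125.00 ms (2 dp)

125.00


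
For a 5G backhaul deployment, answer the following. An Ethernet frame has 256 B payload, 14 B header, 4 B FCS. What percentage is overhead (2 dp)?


Given: payload = 256 B, header = 14 B, trailer = 4 B
Overhead bytes = header + trailer = 14 + 4 = 18
Total frame = payload + overhead = 256 + 18 = 274
Overhead % = 18 / 274 * 100 = 6.5693% -> 6.57% (2 dp)

6.57
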